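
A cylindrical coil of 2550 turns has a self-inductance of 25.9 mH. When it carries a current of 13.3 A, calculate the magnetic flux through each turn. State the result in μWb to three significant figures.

Φ_B ≈ 135 μWb

From L = NΦ_B/I, the flux per turn is Φ_B = LI/N.
Φ_B = (2.590×10^-2 H)(13.3 A)/2550 = 1.351×10^-4 Wb.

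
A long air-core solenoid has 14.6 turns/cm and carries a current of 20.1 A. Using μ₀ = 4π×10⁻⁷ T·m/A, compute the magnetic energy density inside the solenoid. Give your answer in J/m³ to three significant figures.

B = μ₀nI = (4π×10⁻⁷)(1.460×10^3)(20.1) = 3.688×10^-2 T.
u = B²/(2μ₀) = (3.688×10^-2)²/(2×4π×10⁻⁷) = 541.1 J/m³.

u ≈ 541 J/m³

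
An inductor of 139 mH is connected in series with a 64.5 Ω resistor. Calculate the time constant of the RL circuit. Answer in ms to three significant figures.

τ = L/R = (0.139 H)/(64.5 Ω) = 2.155×10^-3 s.

τ ≈ 2.16 ms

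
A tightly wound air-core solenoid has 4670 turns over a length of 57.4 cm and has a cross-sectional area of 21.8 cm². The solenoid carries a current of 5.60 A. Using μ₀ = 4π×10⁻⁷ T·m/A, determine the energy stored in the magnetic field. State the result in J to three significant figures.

A = 21.8 cm² = 2.180×10^-3 m².
L = μ₀N²A/ℓ = (4π×10⁻⁷)(4670)²(2.180×10^-3)/(0.574) = 0.1041 H.
U = ½LI² = ½(0.1041)(5.60)² = 1.632 J.

U ≈ 1.63 J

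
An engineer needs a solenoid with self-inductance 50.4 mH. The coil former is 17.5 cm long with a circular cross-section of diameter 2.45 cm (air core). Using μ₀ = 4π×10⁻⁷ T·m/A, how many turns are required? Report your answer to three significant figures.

N ≈ 3860 turns

A = π(d/2)² = π(1.225×10^-2 m)² = 4.714×10^-4 m².
From L = μ₀N²A/ℓ, N = √(Lℓ / (μ₀A)).
N = √[(5.040×10^-2)(0.175) / ((4π×10⁻⁷)×4.714×10^-4)] = √(1.489×10^7) ≈ 3858.5.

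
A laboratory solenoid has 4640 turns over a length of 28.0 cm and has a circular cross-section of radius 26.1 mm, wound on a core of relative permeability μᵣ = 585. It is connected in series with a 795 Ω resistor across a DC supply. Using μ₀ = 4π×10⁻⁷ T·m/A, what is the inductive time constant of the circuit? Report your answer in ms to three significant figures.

A = πr² = π(2.610×10^-2 m)² = 2.140×10^-3 m².
L = μ₀μᵣN²A/ℓ = (4π×10⁻⁷)(585)(4640)²(2.140×10^-3)/(0.28) = 121 H.
τ = L/R = (121)/(795) = 0.1522 s.

τ ≈ 152 ms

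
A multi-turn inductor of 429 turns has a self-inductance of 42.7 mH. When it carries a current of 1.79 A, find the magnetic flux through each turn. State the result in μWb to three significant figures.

Φ_B ≈ 178 μWb

From L = NΦ_B/I, the flux per turn is Φ_B = LI/N.
Φ_B = (4.270×10^-2 H)(1.79 A)/429 = 1.782×10^-4 Wb.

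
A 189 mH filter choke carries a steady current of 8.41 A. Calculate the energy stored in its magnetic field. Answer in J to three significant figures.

U ≈ 6.68 J

Stored magnetic energy: U = ½LI².
U = ½(0.189 H)(8.41 A)² = 6.684 J.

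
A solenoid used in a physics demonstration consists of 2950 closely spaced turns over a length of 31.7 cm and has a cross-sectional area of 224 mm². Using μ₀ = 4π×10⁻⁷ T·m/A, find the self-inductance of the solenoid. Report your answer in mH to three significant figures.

L ≈ 7.73 mH

A = 224 mm² = 2.240×10^-4 m².
For a long solenoid, L = μ₀N²A/ℓ.
L = (4π×10⁻⁷)(2950)²(2.240×10^-4)/(0.317 m) = 7.728×10^-3 H.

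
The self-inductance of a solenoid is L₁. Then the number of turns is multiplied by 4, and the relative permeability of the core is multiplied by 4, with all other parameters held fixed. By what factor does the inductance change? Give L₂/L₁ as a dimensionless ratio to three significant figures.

For a solenoid, L ∝ μᵣN²A/ℓ.
L₂/L₁ = (4)^2 × (4) = 64.0.

L₂/L₁ = 64.0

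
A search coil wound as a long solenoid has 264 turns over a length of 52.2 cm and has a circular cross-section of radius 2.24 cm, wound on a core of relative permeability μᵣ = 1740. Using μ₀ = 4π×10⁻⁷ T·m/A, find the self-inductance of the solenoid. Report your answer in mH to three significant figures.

A = πr² = π(2.240×10^-2 m)² = 1.576×10^-3 m².
For a long solenoid, L = μ₀μᵣN²A/ℓ.
L = (4π×10⁻⁷)(1740)(264)²(1.576×10^-3)/(0.522 m) = 0.4602 H.

L ≈ 460 mH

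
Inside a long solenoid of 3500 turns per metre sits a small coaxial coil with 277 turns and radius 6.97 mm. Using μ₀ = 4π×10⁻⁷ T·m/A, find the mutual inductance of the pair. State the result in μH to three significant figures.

The outer solenoid produces a uniform field B₁ = μ₀n₁I₁ across the inner coil,
so the flux linkage is N₂Φ = N₂B₁A₂ = μ₀n₁N₂A₂·I₁, giving M = μ₀n₁N₂A₂.
A₂ = πr² = π(6.970×10^-3 m)² = 1.526×10^-4 m².
M = (4π×10⁻⁷)(3500)(277)(1.526×10^-4) = 1.859×10^-4 H.

M ≈ 186 μH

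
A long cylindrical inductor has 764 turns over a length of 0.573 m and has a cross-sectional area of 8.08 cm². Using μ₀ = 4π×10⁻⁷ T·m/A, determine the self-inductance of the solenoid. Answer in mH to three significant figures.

A = 8.08 cm² = 8.080×10^-4 m².
For a long solenoid, L = μ₀N²A/ℓ.
L = (4π×10⁻⁷)(764)²(8.080×10^-4)/(0.573 m) = 1.034×10^-3 H.

L ≈ 1.03 mH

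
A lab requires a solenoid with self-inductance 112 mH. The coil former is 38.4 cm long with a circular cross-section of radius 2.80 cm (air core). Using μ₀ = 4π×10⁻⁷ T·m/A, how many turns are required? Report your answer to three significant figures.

N ≈ 3730 turns

A = πr² = π(2.800×10^-2 m)² = 2.463×10^-3 m².
From L = μ₀N²A/ℓ, N = √(Lℓ / (μ₀A)).
N = √[(0.112)(0.384) / ((4π×10⁻⁷)×2.463×10^-3)] = √(1.390×10^7) ≈ 3727.7.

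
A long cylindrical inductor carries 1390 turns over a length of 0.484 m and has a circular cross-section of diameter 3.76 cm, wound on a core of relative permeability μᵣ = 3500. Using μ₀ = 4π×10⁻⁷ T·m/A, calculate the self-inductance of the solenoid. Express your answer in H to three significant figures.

A = π(d/2)² = π(1.880×10^-2 m)² = 1.110×10^-3 m².
For a long solenoid, L = μ₀μᵣN²A/ℓ.
L = (4π×10⁻⁷)(3500)(1390)²(1.110×10^-3)/(0.484 m) = 19.5 H.

L ≈ 19.5 H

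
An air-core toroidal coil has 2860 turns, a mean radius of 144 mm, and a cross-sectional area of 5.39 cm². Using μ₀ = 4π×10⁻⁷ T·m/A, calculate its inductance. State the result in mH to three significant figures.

For a thin toroid, L = μ₀N²A/(2πR).
L = (4π×10⁻⁷)(2860)²(5.390×10^-4) / (2π×0.144 m) = 6.123×10^-3 H.

L ≈ 6.12 mH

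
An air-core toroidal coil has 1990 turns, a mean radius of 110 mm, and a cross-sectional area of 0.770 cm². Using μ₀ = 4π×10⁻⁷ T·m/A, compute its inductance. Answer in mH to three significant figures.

For a thin toroid, L = μ₀N²A/(2πR).
L = (4π×10⁻⁷)(1990)²(7.700×10^-5) / (2π×0.11 m) = 5.544×10^-4 H.

L ≈ 0.554 mH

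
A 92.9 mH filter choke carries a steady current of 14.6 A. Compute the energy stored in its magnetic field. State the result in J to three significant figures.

Stored magnetic energy: U = ½LI².
U = ½(9.290×10^-2 H)(14.6 A)² = 9.901 J.

U ≈ 9.90 J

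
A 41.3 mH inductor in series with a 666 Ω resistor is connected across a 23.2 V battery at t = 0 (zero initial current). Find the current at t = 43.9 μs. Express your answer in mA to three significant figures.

I ≈ 17.7 mA

τ = L/R = 4.130×10^-2/666 = 6.201×10^-5 s; final current I_∞ = ε/R = 23.2/666 = 3.483×10^-2 A.
I(t) = I_∞(1 − e^(−t/τ)) with t/τ = 0.708.
I = (3.483×10^-2)(1 − e^(−0.708)) = 1.767×10^-2 A.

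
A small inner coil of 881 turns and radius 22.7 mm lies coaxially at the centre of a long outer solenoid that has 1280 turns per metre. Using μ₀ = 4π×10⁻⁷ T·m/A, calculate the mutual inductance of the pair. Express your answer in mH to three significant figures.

M ≈ 2.29 mH

The outer solenoid produces a uniform field B₁ = μ₀n₁I₁ across the inner coil,
so the flux linkage is N₂Φ = N₂B₁A₂ = μ₀n₁N₂A₂·I₁, giving M = μ₀n₁N₂A₂.
A₂ = πr² = π(2.270×10^-2 m)² = 1.619×10^-3 m².
M = (4π×10⁻⁷)(1280)(881)(1.619×10^-3) = 2.294×10^-3 H.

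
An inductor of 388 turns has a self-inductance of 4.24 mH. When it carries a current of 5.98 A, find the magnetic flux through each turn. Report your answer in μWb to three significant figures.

Φ_B ≈ 65.3 μWb

From L = NΦ_B/I, the flux per turn is Φ_B = LI/N.
Φ_B = (4.240×10^-3 H)(5.98 A)/388 = 6.5348×10^-5 Wb.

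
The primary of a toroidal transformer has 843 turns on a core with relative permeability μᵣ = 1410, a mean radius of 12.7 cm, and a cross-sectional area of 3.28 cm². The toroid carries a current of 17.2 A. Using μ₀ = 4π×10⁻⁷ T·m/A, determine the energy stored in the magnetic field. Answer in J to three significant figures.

U ≈ 76.6 J

L = μ₀μᵣN²A/(2πR) = (4π×10⁻⁷)(1410)(843)²(3.280×10^-4)/(2π×0.127) = 0.5176 H.
U = ½LI² = ½(0.5176)(17.2)² = 76.56 J.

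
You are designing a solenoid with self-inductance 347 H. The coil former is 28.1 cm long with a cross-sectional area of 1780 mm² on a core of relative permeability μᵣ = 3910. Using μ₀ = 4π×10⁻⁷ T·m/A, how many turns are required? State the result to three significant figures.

N ≈ 3340 turns

A = 1780 mm² = 1.780×10^-3 m².
From L = μ₀μᵣN²A/ℓ, N = √(Lℓ / (μ₀μᵣA)).
N = √[(347)(0.281) / ((4π×10⁻⁷)(3910)×1.780×10^-3)] = √(1.1149×10^7) ≈ 3339.0.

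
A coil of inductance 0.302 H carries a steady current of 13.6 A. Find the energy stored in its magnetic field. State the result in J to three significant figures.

Stored magnetic energy: U = ½LI².
U = ½(0.302 H)(13.6 A)² = 27.93 J.

U ≈ 27.9 J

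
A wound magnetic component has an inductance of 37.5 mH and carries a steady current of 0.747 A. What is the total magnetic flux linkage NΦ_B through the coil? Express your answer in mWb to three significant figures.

NΦ_B ≈ 28.0 mWb

From L = NΦ_B/I, the flux linkage is NΦ_B = LI.
NΦ_B = (3.750×10^-2 H)(0.747 A) = 2.801×10^-2 Wb.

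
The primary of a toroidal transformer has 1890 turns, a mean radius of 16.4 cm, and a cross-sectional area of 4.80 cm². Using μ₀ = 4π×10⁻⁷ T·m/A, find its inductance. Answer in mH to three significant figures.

L ≈ 2.09 mH

For a thin toroid, L = μ₀N²A/(2πR).
L = (4π×10⁻⁷)(1890)²(4.800×10^-4) / (2π×0.164 m) = 2.091×10^-3 H.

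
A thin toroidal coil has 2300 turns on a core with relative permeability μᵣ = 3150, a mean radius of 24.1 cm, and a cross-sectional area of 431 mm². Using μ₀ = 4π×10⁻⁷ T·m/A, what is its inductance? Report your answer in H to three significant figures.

L ≈ 5.96 H

For a thin toroid, L = μ₀μᵣN²A/(2πR).
L = (4π×10⁻⁷)(3150)(2300)²(4.310×10^-4) / (2π×0.241 m) = 5.96 H.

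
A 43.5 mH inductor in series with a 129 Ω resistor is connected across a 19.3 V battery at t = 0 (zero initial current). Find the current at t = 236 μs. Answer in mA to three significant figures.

τ = L/R = 4.350×10^-2/129 = 3.372×10^-4 s; final current I_∞ = ε/R = 19.3/129 = 0.1496 A.
I(t) = I_∞(1 − e^(−t/τ)) with t/τ = 0.700.
I = (0.1496)(1 − e^(−0.700)) = 7.531×10^-2 A.

I ≈ 75.3 mA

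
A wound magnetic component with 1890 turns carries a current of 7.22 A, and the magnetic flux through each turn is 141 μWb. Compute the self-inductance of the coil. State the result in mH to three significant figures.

Self-inductance is defined by L = NΦ_B/I (flux linkage over current).
L = (1890)(1.410×10^-4 Wb)/(7.22 A) = 3.691×10^-2 H.

L ≈ 36.9 mH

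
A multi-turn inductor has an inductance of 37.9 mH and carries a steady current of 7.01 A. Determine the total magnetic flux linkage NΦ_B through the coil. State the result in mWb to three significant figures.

NΦ_B ≈ 266 mWb

From L = NΦ_B/I, the flux linkage is NΦ_B = LI.
NΦ_B = (3.790×10^-2 H)(7.01 A) = 0.2657 Wb.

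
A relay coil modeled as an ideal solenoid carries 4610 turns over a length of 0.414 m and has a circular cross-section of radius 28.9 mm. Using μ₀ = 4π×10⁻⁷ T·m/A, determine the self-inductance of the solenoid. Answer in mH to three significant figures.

L ≈ 169 mH

A = πr² = π(2.890×10^-2 m)² = 2.624×10^-3 m².
For a long solenoid, L = μ₀N²A/ℓ.
L = (4π×10⁻⁷)(4610)²(2.624×10^-3)/(0.414 m) = 0.1693 H.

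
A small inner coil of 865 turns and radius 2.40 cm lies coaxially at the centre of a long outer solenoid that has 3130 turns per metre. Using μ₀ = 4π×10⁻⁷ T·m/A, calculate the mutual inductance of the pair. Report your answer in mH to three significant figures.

M ≈ 6.16 mH

The outer solenoid produces a uniform field B₁ = μ₀n₁I₁ across the inner coil,
so the flux linkage is N₂Φ = N₂B₁A₂ = μ₀n₁N₂A₂·I₁, giving M = μ₀n₁N₂A₂.
A₂ = πr² = π(2.400×10^-2 m)² = 1.810×10^-3 m².
M = (4π×10⁻⁷)(3130)(865)(1.810×10^-3) = 6.157×10^-3 H.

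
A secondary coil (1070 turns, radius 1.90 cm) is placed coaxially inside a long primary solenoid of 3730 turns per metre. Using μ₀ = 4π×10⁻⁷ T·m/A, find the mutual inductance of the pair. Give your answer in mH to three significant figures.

M ≈ 5.69 mH

The outer solenoid produces a uniform field B₁ = μ₀n₁I₁ across the inner coil,
so the flux linkage is N₂Φ = N₂B₁A₂ = μ₀n₁N₂A₂·I₁, giving M = μ₀n₁N₂A₂.
A₂ = πr² = π(1.900×10^-2 m)² = 1.134×10^-3 m².
M = (4π×10⁻⁷)(3730)(1070)(1.134×10^-3) = 5.688×10^-3 H.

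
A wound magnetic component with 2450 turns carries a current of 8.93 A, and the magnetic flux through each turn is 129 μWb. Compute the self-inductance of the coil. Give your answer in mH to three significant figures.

L ≈ 35.4 mH

Self-inductance is defined by L = NΦ_B/I (flux linkage over current).
L = (2450)(1.290×10^-4 Wb)/(8.93 A) = 3.539×10^-2 H.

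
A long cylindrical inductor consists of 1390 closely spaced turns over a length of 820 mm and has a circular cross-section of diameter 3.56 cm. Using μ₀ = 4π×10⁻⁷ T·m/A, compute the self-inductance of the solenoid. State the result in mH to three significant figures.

L ≈ 2.95 mH

A = π(d/2)² = π(1.780×10^-2 m)² = 9.954×10^-4 m².
For a long solenoid, L = μ₀N²A/ℓ.
L = (4π×10⁻⁷)(1390)²(9.954×10^-4)/(0.82 m) = 2.947×10^-3 H.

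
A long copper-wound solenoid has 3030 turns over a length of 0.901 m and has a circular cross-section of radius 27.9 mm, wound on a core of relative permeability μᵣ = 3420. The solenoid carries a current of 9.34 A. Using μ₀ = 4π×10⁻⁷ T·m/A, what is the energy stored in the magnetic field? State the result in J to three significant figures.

U ≈ 4670 J

A = πr² = π(2.790×10^-2 m)² = 2.445×10^-3 m².
L = μ₀μᵣN²A/ℓ = (4π×10⁻⁷)(3420)(3030)²(2.445×10^-3)/(0.901) = 107.1 H.
U = ½LI² = ½(107.1)(9.34)² = 4.671×10^3 J.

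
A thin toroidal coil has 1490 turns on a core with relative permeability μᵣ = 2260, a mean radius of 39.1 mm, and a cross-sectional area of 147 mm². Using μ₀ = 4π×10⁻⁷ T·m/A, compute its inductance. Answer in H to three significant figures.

L ≈ 3.77 H

For a thin toroid, L = μ₀μᵣN²A/(2πR).
L = (4π×10⁻⁷)(2260)(1490)²(1.470×10^-4) / (2π×3.910×10^-2 m) = 3.773 H.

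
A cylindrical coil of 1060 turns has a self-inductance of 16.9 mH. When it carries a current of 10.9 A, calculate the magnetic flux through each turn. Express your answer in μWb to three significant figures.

From L = NΦ_B/I, the flux per turn is Φ_B = LI/N.
Φ_B = (1.690×10^-2 H)(10.9 A)/1060 = 1.738×10^-4 Wb.

Φ_B ≈ 174 μWb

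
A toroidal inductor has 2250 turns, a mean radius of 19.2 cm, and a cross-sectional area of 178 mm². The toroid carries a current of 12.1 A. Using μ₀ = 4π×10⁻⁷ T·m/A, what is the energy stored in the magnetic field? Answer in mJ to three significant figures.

U ≈ 68.7 mJ

L = μ₀N²A/(2πR) = (4π×10⁻⁷)(2250)²(1.780×10^-4)/(2π×0.192) = 9.387×10^-4 H.
U = ½LI² = ½(9.387×10^-4)(12.1)² = 6.872×10^-2 J.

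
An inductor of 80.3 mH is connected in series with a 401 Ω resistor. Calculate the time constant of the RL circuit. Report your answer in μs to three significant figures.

τ = L/R = (8.030×10^-2 H)/(401 Ω) = 2.002×10^-4 s.

τ ≈ 200 μs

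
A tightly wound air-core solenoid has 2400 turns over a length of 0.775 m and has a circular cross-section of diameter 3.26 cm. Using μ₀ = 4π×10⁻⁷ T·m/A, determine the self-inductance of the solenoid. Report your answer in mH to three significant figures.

L ≈ 7.80 mH

A = π(d/2)² = π(1.630×10^-2 m)² = 8.347×10^-4 m².
For a long solenoid, L = μ₀N²A/ℓ.
L = (4π×10⁻⁷)(2400)²(8.347×10^-4)/(0.775 m) = 7.796×10^-3 H.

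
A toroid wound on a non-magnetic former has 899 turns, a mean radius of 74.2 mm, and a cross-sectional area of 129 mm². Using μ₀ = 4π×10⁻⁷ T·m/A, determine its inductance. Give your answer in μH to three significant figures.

L ≈ 281 μH

For a thin toroid, L = μ₀N²A/(2πR).
L = (4π×10⁻⁷)(899)²(1.290×10^-4) / (2π×7.420×10^-2 m) = 2.810×10^-4 H.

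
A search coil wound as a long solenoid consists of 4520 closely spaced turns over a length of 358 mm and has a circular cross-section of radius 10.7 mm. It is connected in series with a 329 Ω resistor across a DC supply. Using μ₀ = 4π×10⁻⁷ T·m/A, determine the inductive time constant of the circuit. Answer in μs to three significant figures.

τ ≈ 78.4 μs

A = πr² = π(1.070×10^-2 m)² = 3.597×10^-4 m².
L = μ₀N²A/ℓ = (4π×10⁻⁷)(4520)²(3.597×10^-4)/(0.358) = 2.579×10^-2 H.
τ = L/R = (2.579×10^-2)/(329) = 7.840×10^-5 s.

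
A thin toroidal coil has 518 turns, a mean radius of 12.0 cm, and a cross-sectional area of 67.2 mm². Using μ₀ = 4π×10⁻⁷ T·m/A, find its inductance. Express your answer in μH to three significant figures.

For a thin toroid, L = μ₀N²A/(2πR).
L = (4π×10⁻⁷)(518)²(6.720×10^-5) / (2π×0.12 m) = 3.005×10^-5 H.

L ≈ 30.1 μH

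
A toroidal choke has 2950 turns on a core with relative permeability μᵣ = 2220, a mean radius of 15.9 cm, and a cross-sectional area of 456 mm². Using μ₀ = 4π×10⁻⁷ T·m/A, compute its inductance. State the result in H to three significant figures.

L ≈ 11.1 H

For a thin toroid, L = μ₀μᵣN²A/(2πR).
L = (4π×10⁻⁷)(2220)(2950)²(4.560×10^-4) / (2π×0.159 m) = 11.08 H.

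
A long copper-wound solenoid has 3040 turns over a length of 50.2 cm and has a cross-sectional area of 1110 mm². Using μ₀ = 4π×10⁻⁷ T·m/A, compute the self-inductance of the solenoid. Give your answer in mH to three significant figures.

A = 1110 mm² = 1.110×10^-3 m².
For a long solenoid, L = μ₀N²A/ℓ.
L = (4π×10⁻⁷)(3040)²(1.110×10^-3)/(0.502 m) = 2.568×10^-2 H.

L ≈ 25.7 mH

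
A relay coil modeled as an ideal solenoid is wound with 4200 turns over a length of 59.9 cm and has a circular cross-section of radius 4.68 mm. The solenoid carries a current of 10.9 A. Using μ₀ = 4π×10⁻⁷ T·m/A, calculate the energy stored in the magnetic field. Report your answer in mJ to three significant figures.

U ≈ 151 mJ

A = πr² = π(4.680×10^-3 m)² = 6.881×10^-5 m².
L = μ₀N²A/ℓ = (4π×10⁻⁷)(4200)²(6.881×10^-5)/(0.599) = 2.546×10^-3 H.
U = ½LI² = ½(2.546×10^-3)(10.9)² = 0.1513 J.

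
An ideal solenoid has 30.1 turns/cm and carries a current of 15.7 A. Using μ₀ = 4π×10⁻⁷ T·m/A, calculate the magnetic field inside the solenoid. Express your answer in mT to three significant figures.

B ≈ 59.4 mT

Inside a long solenoid, B = μ₀nI.
B = (4π×10⁻⁷)(3.010×10^3 m⁻¹)(15.7 A) = 5.938×10^-2 T.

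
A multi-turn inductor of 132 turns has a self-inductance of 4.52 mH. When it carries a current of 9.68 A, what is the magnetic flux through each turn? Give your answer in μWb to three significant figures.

Φ_B ≈ 331 μWb

From L = NΦ_B/I, the flux per turn is Φ_B = LI/N.
Φ_B = (4.520×10^-3 H)(9.68 A)/132 = 3.3147×10^-4 Wb.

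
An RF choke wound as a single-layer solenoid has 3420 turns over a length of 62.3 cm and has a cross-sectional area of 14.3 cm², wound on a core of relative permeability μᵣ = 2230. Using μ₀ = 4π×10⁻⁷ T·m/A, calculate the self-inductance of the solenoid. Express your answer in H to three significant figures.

L ≈ 75.2 H

A = 14.3 cm² = 1.430×10^-3 m².
For a long solenoid, L = μ₀μᵣN²A/ℓ.
L = (4π×10⁻⁷)(2230)(3420)²(1.430×10^-3)/(0.623 m) = 75.23 H.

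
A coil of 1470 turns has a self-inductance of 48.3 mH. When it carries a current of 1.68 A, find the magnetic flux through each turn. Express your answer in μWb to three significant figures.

From L = NΦ_B/I, the flux per turn is Φ_B = LI/N.
Φ_B = (4.830×10^-2 H)(1.68 A)/1470 = 5.520×10^-5 Wb.

Φ_B ≈ 55.2 μWb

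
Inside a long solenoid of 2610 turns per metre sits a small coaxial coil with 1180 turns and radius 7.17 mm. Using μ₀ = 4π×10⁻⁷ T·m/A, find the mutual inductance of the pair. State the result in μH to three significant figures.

M ≈ 625 μH

The outer solenoid produces a uniform field B₁ = μ₀n₁I₁ across the inner coil,
so the flux linkage is N₂Φ = N₂B₁A₂ = μ₀n₁N₂A₂·I₁, giving M = μ₀n₁N₂A₂.
A₂ = πr² = π(7.170×10^-3 m)² = 1.615×10^-4 m².
M = (4π×10⁻⁷)(2610)(1180)(1.615×10^-4) = 6.251×10^-4 H.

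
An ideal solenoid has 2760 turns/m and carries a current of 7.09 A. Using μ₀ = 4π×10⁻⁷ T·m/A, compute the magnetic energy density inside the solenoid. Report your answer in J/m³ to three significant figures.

u ≈ 241 J/m³

B = μ₀nI = (4π×10⁻⁷)(2.760×10^3)(7.09) = 2.459×10^-2 T.
u = B²/(2μ₀) = (2.459×10^-2)²/(2×4π×10⁻⁷) = 240.6 J/m³.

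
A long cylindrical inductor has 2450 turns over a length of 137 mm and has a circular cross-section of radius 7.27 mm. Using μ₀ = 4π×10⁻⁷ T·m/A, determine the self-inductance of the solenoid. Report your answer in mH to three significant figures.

L ≈ 9.14 mH

A = πr² = π(7.270×10^-3 m)² = 1.660×10^-4 m².
For a long solenoid, L = μ₀N²A/ℓ.
L = (4π×10⁻⁷)(2450)²(1.660×10^-4)/(0.137 m) = 9.142×10^-3 H.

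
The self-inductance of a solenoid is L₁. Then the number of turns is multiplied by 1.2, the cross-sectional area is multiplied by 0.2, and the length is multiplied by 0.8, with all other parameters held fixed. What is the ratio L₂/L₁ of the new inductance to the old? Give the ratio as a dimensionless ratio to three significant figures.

L₂/L₁ = 0.360

For a solenoid, L ∝ μᵣN²A/ℓ.
L₂/L₁ = (1.2)^2 × (0.2) × (0.8)^-1 = 0.360.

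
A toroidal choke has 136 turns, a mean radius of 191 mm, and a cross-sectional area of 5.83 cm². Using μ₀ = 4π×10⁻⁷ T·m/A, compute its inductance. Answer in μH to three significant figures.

L ≈ 11.3 μH

For a thin toroid, L = μ₀N²A/(2πR).
L = (4π×10⁻⁷)(136)²(5.830×10^-4) / (2π×0.191 m) = 1.129×10^-5 H.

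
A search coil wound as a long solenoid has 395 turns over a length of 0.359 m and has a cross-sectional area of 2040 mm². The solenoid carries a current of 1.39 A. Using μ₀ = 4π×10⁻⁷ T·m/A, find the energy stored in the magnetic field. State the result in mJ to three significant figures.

A = 2040 mm² = 2.040×10^-3 m².
L = μ₀N²A/ℓ = (4π×10⁻⁷)(395)²(2.040×10^-3)/(0.359) = 1.114×10^-3 H.
U = ½LI² = ½(1.114×10^-3)(1.39)² = 1.076×10^-3 J.

U ≈ 1.08 mJ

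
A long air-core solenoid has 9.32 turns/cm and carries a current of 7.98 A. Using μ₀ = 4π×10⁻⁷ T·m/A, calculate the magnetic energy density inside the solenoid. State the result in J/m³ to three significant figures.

B = μ₀nI = (4π×10⁻⁷)(932)(7.98) = 9.346×10^-3 T.
u = B²/(2μ₀) = (9.346×10^-3)²/(2×4π×10⁻⁷) = 34.76 J/m³.

u ≈ 34.8 J/m³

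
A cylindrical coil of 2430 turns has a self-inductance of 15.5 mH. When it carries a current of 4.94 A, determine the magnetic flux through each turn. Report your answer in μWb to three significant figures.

Φ_B ≈ 31.5 μWb

From L = NΦ_B/I, the flux per turn is Φ_B = LI/N.
Φ_B = (1.550×10^-2 H)(4.94 A)/2430 = 3.151×10^-5 Wb.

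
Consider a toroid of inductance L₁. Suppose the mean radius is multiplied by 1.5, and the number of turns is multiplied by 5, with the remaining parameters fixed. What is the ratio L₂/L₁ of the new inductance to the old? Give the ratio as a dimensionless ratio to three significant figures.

L₂/L₁ = 16.7

For a toroid, L ∝ μᵣN²A/R.
L₂/L₁ = (1.5)^-1 × (5)^2 = 16.7.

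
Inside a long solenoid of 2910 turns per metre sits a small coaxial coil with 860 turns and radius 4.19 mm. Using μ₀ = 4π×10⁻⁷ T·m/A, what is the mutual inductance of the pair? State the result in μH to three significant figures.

The outer solenoid produces a uniform field B₁ = μ₀n₁I₁ across the inner coil,
so the flux linkage is N₂Φ = N₂B₁A₂ = μ₀n₁N₂A₂·I₁, giving M = μ₀n₁N₂A₂.
A₂ = πr² = π(4.190×10^-3 m)² = 5.515×10^-5 m².
M = (4π×10⁻⁷)(2910)(860)(5.515×10^-5) = 1.7345×10^-4 H.

M ≈ 173 μH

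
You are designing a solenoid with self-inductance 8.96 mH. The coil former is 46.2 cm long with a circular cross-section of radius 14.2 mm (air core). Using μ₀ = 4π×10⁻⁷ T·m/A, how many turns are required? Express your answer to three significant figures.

A = πr² = π(1.420×10^-2 m)² = 6.3347×10^-4 m².
From L = μ₀N²A/ℓ, N = √(Lℓ / (μ₀A)).
N = √[(8.960×10^-3)(0.462) / ((4π×10⁻⁷)×6.3347×10^-4)] = √(5.200×10^6) ≈ 2280.4.

N ≈ 2280 turns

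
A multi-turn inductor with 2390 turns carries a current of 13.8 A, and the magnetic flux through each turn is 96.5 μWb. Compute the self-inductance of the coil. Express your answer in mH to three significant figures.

L ≈ 16.7 mH

Self-inductance is defined by L = NΦ_B/I (flux linkage over current).
L = (2390)(9.650×10^-5 Wb)/(13.8 A) = 1.671×10^-2 H.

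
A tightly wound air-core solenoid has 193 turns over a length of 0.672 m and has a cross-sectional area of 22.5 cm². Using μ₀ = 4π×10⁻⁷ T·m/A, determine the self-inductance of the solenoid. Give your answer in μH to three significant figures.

L ≈ 157 μH

A = 22.5 cm² = 2.250×10^-3 m².
For a long solenoid, L = μ₀N²A/ℓ.
L = (4π×10⁻⁷)(193)²(2.250×10^-3)/(0.672 m) = 1.567×10^-4 H.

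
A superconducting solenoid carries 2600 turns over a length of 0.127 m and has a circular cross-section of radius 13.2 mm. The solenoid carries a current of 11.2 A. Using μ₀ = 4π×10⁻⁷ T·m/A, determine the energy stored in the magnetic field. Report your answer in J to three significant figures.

A = πr² = π(1.320×10^-2 m)² = 5.474×10^-4 m².
L = μ₀N²A/ℓ = (4π×10⁻⁷)(2600)²(5.474×10^-4)/(0.127) = 3.661×10^-2 H.
U = ½LI² = ½(3.661×10^-2)(11.2)² = 2.296 J.

U ≈ 2.30 J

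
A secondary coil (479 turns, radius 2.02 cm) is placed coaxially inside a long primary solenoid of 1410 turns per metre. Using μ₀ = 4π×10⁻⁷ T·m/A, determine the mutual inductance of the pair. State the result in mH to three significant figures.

M ≈ 1.09 mH

The outer solenoid produces a uniform field B₁ = μ₀n₁I₁ across the inner coil,
so the flux linkage is N₂Φ = N₂B₁A₂ = μ₀n₁N₂A₂·I₁, giving M = μ₀n₁N₂A₂.
A₂ = πr² = π(2.020×10^-2 m)² = 1.282×10^-3 m².
M = (4π×10⁻⁷)(1410)(479)(1.282×10^-3) = 1.088×10^-3 H.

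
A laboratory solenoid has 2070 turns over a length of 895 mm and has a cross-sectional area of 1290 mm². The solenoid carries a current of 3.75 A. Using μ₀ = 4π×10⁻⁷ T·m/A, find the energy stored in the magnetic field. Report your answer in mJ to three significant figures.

U ≈ 54.6 mJ

A = 1290 mm² = 1.290×10^-3 m².
L = μ₀N²A/ℓ = (4π×10⁻⁷)(2070)²(1.290×10^-3)/(0.895) = 7.761×10^-3 H.
U = ½LI² = ½(7.761×10^-3)(3.75)² = 5.457×10^-2 J.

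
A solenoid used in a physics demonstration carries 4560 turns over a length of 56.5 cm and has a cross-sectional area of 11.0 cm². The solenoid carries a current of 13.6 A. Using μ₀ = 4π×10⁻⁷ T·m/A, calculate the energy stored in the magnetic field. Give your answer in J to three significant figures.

A = 11.0 cm² = 1.100×10^-3 m².
L = μ₀N²A/ℓ = (4π×10⁻⁷)(4560)²(1.100×10^-3)/(0.565) = 5.087×10^-2 H.
U = ½LI² = ½(5.087×10^-2)(13.6)² = 4.7047 J.

U ≈ 4.70 J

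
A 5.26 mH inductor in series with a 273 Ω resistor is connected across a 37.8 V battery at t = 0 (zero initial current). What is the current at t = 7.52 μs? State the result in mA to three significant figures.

τ = L/R = 5.260×10^-3/273 = 1.927×10^-5 s; final current I_∞ = ε/R = 37.8/273 = 0.13846 A.
I(t) = I_∞(1 − e^(−t/τ)) with t/τ = 0.390.
I = (0.13846)(1 − e^(−0.390)) = 4.474×10^-2 A.

I ≈ 44.7 mA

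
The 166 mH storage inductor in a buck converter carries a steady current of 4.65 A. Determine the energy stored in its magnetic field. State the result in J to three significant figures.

Stored magnetic energy: U = ½LI².
U = ½(0.166 H)(4.65 A)² = 1.7947 J.

U ≈ 1.79 J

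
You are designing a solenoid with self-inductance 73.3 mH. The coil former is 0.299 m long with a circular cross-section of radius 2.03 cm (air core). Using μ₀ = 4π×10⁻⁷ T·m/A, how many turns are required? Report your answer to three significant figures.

N ≈ 3670 turns

A = πr² = π(2.030×10^-2 m)² = 1.2946×10^-3 m².
From L = μ₀N²A/ℓ, N = √(Lℓ / (μ₀A)).
N = √[(7.330×10^-2)(0.299) / ((4π×10⁻⁷)×1.2946×10^-3)] = √(1.347×10^7) ≈ 3670.4.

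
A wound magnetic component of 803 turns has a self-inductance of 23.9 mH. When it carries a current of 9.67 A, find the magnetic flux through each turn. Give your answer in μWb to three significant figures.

From L = NΦ_B/I, the flux per turn is Φ_B = LI/N.
Φ_B = (2.390×10^-2 H)(9.67 A)/803 = 2.878×10^-4 Wb.

Φ_B ≈ 288 μWb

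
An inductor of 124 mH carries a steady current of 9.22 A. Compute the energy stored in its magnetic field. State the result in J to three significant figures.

U ≈ 5.27 J

Stored magnetic energy: U = ½LI².
U = ½(0.124 H)(9.22 A)² = 5.271 J.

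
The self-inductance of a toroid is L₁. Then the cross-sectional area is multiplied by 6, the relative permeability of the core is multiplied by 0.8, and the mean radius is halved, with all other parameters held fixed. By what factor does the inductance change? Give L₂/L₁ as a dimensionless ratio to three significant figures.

For a toroid, L ∝ μᵣN²A/R.
L₂/L₁ = (6) × (0.8) × (0.5)^-1 = 9.60.

L₂/L₁ = 9.60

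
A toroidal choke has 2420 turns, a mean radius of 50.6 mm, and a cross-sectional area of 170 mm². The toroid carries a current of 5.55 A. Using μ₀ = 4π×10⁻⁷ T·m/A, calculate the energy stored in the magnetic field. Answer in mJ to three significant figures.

U ≈ 60.6 mJ

L = μ₀N²A/(2πR) = (4π×10⁻⁷)(2420)²(1.700×10^-4)/(2π×5.060×10^-2) = 3.935×10^-3 H.
U = ½LI² = ½(3.935×10^-3)(5.55)² = 6.061×10^-2 J.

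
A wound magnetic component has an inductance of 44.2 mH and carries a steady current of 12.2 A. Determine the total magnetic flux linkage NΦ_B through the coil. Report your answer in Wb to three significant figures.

NΦ_B ≈ 0.539 Wb

From L = NΦ_B/I, the flux linkage is NΦ_B = LI.
NΦ_B = (4.420×10^-2 H)(12.2 A) = 0.5392 Wb.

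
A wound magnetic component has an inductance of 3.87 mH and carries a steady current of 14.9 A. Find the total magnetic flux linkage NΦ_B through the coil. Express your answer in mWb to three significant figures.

NΦ_B ≈ 57.7 mWb

From L = NΦ_B/I, the flux linkage is NΦ_B = LI.
NΦ_B = (3.870×10^-3 H)(14.9 A) = 5.766×10^-2 Wb.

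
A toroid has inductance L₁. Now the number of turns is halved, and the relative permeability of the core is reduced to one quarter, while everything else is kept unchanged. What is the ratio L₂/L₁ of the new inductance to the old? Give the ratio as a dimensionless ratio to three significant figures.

L₂/L₁ = 0.0625

For a toroid, L ∝ μᵣN²A/R.
L₂/L₁ = (0.5)^2 × (0.25) = 0.0625.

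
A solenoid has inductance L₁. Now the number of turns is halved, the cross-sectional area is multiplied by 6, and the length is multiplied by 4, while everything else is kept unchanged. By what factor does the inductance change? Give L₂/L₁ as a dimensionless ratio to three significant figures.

L₂/L₁ = 0.375

For a solenoid, L ∝ μᵣN²A/ℓ.
L₂/L₁ = (0.5)^2 × (6) × (4)^-1 = 0.375.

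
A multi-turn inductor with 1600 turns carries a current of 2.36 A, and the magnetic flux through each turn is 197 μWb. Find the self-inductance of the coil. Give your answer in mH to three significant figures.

Self-inductance is defined by L = NΦ_B/I (flux linkage over current).
L = (1600)(1.970×10^-4 Wb)/(2.36 A) = 0.1336 H.

L ≈ 134 mH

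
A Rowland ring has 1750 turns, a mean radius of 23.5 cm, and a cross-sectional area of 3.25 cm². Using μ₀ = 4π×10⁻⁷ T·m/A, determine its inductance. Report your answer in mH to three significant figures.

L ≈ 0.847 mH

For a thin toroid, L = μ₀N²A/(2πR).
L = (4π×10⁻⁷)(1750)²(3.250×10^-4) / (2π×0.235 m) = 8.471×10^-4 H.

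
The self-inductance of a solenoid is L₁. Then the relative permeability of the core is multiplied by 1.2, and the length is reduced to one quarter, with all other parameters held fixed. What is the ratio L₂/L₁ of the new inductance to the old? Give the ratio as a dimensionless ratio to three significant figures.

L₂/L₁ = 4.80

For a solenoid, L ∝ μᵣN²A/ℓ.
L₂/L₁ = (1.2) × (0.25)^-1 = 4.80.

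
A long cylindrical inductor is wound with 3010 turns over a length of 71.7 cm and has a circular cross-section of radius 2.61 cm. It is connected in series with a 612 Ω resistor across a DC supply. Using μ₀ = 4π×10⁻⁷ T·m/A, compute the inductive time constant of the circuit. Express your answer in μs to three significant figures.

τ ≈ 55.5 μs

A = πr² = π(2.610×10^-2 m)² = 2.140×10^-3 m².
L = μ₀N²A/ℓ = (4π×10⁻⁷)(3010)²(2.140×10^-3)/(0.717) = 3.398×10^-2 H.
τ = L/R = (3.398×10^-2)/(612) = 5.553×10^-5 s.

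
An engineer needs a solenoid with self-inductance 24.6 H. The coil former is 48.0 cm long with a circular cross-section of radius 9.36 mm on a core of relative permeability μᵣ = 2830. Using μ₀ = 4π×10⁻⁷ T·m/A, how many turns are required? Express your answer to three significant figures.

N ≈ 3470 turns

A = πr² = π(9.360×10^-3 m)² = 2.752×10^-4 m².
From L = μ₀μᵣN²A/ℓ, N = √(Lℓ / (μ₀μᵣA)).
N = √[(24.6)(0.48) / ((4π×10⁻⁷)(2830)×2.752×10^-4)] = √(1.206×10^7) ≈ 3473.3.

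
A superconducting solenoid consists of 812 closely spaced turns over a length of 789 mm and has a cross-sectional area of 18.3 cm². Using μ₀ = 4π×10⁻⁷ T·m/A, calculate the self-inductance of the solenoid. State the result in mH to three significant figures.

A = 18.3 cm² = 1.830×10^-3 m².
For a long solenoid, L = μ₀N²A/ℓ.
L = (4π×10⁻⁷)(812)²(1.830×10^-3)/(0.789 m) = 1.922×10^-3 H.

L ≈ 1.92 mH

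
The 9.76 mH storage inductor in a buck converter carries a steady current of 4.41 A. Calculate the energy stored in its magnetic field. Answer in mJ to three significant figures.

U ≈ 94.9 mJ

Stored magnetic energy: U = ½LI².
U = ½(9.760×10^-3 H)(4.41 A)² = 9.491×10^-2 J.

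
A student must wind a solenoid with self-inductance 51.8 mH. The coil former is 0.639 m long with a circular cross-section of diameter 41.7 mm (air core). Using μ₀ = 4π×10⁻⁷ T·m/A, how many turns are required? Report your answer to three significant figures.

N ≈ 4390 turns

A = π(d/2)² = π(2.085×10^-2 m)² = 1.366×10^-3 m².
From L = μ₀N²A/ℓ, N = √(Lℓ / (μ₀A)).
N = √[(5.180×10^-2)(0.639) / ((4π×10⁻⁷)×1.366×10^-3)] = √(1.929×10^7) ≈ 4391.7.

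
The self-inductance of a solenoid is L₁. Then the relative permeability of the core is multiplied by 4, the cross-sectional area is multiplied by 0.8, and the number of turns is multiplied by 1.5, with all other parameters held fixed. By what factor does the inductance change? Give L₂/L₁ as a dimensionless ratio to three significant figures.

L₂/L₁ = 7.20

For a solenoid, L ∝ μᵣN²A/ℓ.
L₂/L₁ = (4) × (0.8) × (1.5)^2 = 7.20.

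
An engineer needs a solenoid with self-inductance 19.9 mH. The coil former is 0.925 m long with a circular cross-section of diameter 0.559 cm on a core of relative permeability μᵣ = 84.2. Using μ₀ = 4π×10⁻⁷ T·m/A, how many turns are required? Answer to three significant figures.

N ≈ 2660 turns

A = π(d/2)² = π(2.795×10^-3 m)² = 2.454×10^-5 m².
From L = μ₀μᵣN²A/ℓ, N = √(Lℓ / (μ₀μᵣA)).
N = √[(1.990×10^-2)(0.925) / ((4π×10⁻⁷)(84.2)×2.454×10^-5)] = √(7.089×10^6) ≈ 2662.4.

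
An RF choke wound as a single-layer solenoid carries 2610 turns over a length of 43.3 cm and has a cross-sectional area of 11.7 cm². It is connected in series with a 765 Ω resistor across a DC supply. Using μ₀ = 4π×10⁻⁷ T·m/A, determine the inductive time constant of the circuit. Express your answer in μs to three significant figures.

A = 11.7 cm² = 1.170×10^-3 m².
L = μ₀N²A/ℓ = (4π×10⁻⁷)(2610)²(1.170×10^-3)/(0.433) = 2.313×10^-2 H.
τ = L/R = (2.313×10^-2)/(765) = 3.024×10^-5 s.

τ ≈ 30.2 μs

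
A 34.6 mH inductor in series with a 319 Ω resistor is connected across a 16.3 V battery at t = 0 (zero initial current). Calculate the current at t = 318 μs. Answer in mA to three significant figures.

τ = L/R = 3.460×10^-2/319 = 1.0846×10^-4 s; final current I_∞ = ε/R = 16.3/319 = 5.110×10^-2 A.
I(t) = I_∞(1 − e^(−t/τ)) with t/τ = 2.932.
I = (5.110×10^-2)(1 − e^(−2.932)) = 4.837×10^-2 A.

I ≈ 48.4 mA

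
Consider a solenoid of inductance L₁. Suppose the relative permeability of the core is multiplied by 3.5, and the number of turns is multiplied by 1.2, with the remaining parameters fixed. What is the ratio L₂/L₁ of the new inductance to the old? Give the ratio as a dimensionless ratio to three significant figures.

L₂/L₁ = 5.04

For a solenoid, L ∝ μᵣN²A/ℓ.
L₂/L₁ = (3.5) × (1.2)^2 = 5.04.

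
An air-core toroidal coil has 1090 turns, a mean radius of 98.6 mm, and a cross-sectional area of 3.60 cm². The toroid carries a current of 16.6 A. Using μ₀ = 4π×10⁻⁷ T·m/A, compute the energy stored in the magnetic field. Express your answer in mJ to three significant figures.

L = μ₀N²A/(2πR) = (4π×10⁻⁷)(1090)²(3.600×10^-4)/(2π×9.860×10^-2) = 8.676×10^-4 H.
U = ½LI² = ½(8.676×10^-4)(16.6)² = 0.1195 J.

U ≈ 120 mJ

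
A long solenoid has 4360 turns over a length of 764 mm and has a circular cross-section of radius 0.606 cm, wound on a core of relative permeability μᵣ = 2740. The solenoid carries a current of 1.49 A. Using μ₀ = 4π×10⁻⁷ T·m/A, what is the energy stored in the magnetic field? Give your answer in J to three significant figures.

U ≈ 11.0 J

A = πr² = π(6.060×10^-3 m)² = 1.154×10^-4 m².
L = μ₀μᵣN²A/ℓ = (4π×10⁻⁷)(2740)(4360)²(1.154×10^-4)/(0.764) = 9.884 H.
U = ½LI² = ½(9.884)(1.49)² = 10.97 J.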